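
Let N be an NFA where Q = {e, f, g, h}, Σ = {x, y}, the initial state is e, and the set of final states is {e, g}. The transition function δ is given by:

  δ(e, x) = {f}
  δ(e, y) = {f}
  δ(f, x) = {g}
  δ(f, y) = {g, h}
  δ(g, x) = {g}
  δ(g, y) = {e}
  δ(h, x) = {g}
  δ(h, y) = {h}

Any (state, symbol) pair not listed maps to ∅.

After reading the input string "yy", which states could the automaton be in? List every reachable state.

Start in {e}.
Read 'y': {e} → {f}.
Read 'y': {f} → {g, h}.

{g, h}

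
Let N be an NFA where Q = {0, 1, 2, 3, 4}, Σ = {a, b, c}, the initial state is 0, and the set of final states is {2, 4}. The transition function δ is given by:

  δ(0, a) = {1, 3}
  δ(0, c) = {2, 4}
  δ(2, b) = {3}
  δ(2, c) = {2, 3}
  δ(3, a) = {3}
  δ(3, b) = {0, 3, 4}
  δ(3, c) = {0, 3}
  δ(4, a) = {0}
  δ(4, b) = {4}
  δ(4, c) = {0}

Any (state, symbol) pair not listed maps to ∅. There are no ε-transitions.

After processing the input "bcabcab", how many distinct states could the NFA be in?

0

Start in {0}.
Read 'b': {0} → ∅.
The set is empty and remains empty for the remaining 6 symbols.
That set has 0 states.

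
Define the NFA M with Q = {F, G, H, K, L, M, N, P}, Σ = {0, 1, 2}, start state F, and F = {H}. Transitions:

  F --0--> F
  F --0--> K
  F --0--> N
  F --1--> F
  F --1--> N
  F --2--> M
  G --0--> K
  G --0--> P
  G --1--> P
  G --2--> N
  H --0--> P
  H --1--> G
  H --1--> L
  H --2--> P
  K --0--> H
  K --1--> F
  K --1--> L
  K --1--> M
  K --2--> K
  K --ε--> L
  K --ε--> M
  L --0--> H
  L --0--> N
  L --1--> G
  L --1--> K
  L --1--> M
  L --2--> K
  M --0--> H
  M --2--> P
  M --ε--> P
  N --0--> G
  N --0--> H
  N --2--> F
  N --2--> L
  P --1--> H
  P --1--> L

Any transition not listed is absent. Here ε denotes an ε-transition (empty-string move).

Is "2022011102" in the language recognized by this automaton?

No

Start in {F}.
Read '2': {F} → {M, P}.
Read '0': {M, P} → {H}.
Read '2': {H} → {P}.
Read '2': {P} → ∅.
The set is empty and remains empty for the remaining 6 symbols.
The final set ∅ contains no accepting state.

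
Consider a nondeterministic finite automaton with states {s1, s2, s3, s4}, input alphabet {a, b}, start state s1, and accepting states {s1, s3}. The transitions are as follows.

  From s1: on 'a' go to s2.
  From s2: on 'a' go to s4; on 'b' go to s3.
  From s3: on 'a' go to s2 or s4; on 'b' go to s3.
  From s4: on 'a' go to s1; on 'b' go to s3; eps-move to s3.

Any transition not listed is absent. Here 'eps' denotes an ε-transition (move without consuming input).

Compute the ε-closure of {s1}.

Begin with {s1}.
No ε-moves leave this set, so the closure equals the set itself.

{s1}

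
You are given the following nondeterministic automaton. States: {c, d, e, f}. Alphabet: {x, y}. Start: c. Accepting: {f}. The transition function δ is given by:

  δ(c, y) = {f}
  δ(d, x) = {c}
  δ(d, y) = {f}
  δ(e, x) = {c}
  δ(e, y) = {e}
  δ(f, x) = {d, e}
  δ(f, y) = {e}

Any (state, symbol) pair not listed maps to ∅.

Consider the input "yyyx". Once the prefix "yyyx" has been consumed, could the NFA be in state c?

Yes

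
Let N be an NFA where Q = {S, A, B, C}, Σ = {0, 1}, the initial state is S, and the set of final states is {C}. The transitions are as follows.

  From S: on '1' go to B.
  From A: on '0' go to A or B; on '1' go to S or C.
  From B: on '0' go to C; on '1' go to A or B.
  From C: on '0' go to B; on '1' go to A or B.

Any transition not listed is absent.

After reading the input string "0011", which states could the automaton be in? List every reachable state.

∅

Start in {S}.
Read '0': S→∅; now ∅.
The set is empty and remains empty for the remaining 3 symbols.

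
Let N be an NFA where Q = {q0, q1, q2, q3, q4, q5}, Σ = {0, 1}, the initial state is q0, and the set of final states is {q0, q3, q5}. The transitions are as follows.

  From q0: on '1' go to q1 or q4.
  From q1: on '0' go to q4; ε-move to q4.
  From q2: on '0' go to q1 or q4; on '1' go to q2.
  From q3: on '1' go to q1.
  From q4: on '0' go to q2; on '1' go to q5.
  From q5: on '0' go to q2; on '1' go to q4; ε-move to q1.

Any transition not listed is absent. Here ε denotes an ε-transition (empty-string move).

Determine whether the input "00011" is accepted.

Start in {q0}.
Read '0': q0→∅; now ∅.
The set is empty and remains empty for the remaining 4 symbols.
The final set ∅ contains no accepting state.

No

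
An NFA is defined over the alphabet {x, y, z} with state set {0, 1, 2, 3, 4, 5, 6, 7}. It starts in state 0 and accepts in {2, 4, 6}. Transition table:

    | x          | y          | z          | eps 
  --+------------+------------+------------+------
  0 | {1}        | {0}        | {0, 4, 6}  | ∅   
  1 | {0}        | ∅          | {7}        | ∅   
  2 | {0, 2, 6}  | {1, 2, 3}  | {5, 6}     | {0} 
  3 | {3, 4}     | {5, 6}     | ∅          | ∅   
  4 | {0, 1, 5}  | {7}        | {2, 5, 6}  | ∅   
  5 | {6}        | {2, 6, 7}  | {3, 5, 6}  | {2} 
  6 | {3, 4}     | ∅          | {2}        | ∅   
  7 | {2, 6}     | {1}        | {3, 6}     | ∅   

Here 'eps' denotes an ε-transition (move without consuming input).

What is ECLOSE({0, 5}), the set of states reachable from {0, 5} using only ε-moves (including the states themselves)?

Begin with {0, 5}.
ε-move 5 → 2; add 2.

{0, 2, 5}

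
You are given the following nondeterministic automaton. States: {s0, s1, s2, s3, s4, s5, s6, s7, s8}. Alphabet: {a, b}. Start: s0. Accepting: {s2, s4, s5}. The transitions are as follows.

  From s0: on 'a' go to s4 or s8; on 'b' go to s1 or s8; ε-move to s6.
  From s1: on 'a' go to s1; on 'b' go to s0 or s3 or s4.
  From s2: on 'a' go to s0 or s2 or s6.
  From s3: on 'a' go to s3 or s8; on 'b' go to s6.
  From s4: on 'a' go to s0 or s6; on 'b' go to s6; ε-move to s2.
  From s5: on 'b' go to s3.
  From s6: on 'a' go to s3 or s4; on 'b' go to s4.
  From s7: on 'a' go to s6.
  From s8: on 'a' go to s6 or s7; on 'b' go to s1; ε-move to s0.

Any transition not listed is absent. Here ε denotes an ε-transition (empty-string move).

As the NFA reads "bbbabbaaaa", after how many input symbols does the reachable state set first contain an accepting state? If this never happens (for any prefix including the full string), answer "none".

Start: ε-closure({s0}) = {s0, s6}.
Read 'b': {s0, s6} → {s0, s1, s2, s4, s6, s8}.
None of the earlier sets intersect F, but {s0, s1, s2, s4, s6, s8} does.

1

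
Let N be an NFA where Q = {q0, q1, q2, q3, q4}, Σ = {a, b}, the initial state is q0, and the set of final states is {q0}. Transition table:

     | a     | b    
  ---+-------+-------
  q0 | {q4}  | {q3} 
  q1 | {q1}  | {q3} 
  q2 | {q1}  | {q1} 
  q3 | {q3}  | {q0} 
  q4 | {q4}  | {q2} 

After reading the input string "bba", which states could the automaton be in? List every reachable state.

Start in {q0}.
Read 'b': {q0} → {q3}.
Read 'b': {q3} → {q0}.
Read 'a': {q0} → {q4}.

{q4}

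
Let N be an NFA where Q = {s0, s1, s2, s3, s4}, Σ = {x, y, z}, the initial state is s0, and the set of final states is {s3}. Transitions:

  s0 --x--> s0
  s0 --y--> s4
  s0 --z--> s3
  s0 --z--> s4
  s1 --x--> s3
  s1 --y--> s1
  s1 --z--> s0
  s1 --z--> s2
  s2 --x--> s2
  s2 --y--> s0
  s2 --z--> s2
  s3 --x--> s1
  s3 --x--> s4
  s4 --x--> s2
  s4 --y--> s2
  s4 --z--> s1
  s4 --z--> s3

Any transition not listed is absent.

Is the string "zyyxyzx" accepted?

Yes

Start in {s0}.
Read 'z': {s0} → {s3, s4}.
Read 'y': {s3, s4} → {s2}.
Read 'y': {s2} → {s0}.
Read 'x': {s0} → {s0}.
Read 'y': {s0} → {s4}.
Read 'z': {s4} → {s1, s3}.
Read 'x': {s1, s3} → {s1, s3, s4}.
The final set {s1, s3, s4} contains the accepting state s3.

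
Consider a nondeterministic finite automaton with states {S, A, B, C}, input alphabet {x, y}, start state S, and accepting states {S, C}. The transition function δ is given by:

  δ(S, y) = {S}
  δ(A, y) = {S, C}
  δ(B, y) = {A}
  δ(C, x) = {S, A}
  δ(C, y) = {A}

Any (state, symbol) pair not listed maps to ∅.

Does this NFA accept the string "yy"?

Start in {S}.
Read 'y': S→{S}; now {S}.
Read 'y': S→{S}; now {S}.
The final set {S} contains the accepting state S.

Yes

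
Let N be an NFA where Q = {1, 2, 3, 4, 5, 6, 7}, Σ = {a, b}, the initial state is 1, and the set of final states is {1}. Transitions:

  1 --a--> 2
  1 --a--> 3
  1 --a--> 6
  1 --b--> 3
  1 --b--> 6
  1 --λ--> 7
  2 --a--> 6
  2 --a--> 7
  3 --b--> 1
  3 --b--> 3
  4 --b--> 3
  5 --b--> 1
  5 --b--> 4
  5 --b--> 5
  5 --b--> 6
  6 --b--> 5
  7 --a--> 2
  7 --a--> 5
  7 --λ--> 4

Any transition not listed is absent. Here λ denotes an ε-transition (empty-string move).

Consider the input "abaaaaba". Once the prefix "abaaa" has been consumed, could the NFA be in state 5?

Yes

Start: ε-closure({1}) = {1, 4, 7}.
Read 'a': 1→{2, 3, 6}, 4→∅, 7→{2, 5}; now {2, 3, 5, 6}.
Read 'b': 2→∅, 3→{1, 3}, 5→{1, 4, 5, 6}, 6→{5}; union {1, 3, 4, 5, 6}; ε-closure = {1, 3, 4, 5, 6, 7}.
Read 'a': 1→{2, 3, 6}, 3→∅, 4→∅, 5→∅, 6→∅, 7→{2, 5}; now {2, 3, 5, 6}.
Read 'a': 2→{6, 7}, 3→∅, 5→∅, 6→∅; union {6, 7}; ε-closure = {4, 6, 7}.
Read 'a': 4→∅, 6→∅, 7→{2, 5}; now {2, 5}.
State 5 is in {2, 5}.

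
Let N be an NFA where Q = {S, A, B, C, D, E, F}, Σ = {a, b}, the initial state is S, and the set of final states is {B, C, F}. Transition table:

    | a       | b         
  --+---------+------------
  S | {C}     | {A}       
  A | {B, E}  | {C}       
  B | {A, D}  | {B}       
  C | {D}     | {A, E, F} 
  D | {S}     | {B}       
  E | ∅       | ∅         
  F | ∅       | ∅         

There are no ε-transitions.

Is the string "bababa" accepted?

No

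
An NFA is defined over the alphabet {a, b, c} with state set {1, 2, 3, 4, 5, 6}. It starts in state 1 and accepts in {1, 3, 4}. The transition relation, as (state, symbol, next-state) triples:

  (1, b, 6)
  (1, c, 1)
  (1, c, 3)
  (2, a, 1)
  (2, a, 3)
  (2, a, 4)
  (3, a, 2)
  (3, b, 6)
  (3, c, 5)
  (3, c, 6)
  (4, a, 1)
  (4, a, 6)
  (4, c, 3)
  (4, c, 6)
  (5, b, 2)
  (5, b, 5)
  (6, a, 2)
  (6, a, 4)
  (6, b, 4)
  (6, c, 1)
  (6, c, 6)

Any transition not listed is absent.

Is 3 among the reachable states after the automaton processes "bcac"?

Start in {1}.
Read 'b': {1} → {6}.
Read 'c': {6} → {1, 6}.
Read 'a': {1, 6} → {2, 4}.
Read 'c': {2, 4} → {3, 6}.
State 3 is in {3, 6}.

Yes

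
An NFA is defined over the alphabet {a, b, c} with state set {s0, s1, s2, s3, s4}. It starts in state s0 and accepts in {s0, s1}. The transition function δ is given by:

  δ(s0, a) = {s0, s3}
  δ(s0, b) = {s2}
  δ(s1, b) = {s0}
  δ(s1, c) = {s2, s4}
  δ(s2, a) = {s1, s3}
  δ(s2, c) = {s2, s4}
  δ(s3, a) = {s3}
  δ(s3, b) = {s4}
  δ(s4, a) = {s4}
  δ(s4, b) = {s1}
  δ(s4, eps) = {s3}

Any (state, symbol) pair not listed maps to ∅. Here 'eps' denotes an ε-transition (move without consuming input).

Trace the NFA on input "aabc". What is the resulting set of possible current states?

{s2, s3, s4}

Start in {s0}.
Read 'a': {s0} → {s0, s3}.
Read 'a': {s0, s3} → {s0, s3}.
Read 'b': {s0, s3} → {s2, s3, s4}.
Read 'c': {s2, s3, s4} → {s2, s3, s4}.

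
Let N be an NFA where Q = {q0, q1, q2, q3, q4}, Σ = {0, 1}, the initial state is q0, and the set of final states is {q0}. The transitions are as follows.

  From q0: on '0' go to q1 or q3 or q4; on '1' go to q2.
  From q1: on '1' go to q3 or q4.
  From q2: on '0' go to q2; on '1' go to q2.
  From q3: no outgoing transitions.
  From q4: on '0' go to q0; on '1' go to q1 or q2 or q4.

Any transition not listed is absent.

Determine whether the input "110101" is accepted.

Start in {q0}.
Read '1': {q0} → {q2}.
Read '1': {q2} → {q2}.
Read '0': {q2} → {q2}.
Read '1': {q2} → {q2}.
Read '0': {q2} → {q2}.
Read '1': {q2} → {q2}.
The final set {q2} contains no accepting state.

No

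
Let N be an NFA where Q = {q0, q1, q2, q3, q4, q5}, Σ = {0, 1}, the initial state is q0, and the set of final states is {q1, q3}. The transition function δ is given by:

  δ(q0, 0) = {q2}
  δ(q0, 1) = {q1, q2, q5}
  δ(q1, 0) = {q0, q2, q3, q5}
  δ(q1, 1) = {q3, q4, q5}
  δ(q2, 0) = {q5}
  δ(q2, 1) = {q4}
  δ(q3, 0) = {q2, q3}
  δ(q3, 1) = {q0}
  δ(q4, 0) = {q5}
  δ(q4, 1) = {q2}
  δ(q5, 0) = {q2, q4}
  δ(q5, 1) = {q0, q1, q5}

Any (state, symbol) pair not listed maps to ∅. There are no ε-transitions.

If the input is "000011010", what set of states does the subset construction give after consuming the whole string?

{q0, q2, q3, q4, q5}

Start in {q0}.
Read '0': q0→{q2}; now {q2}.
Read '0': q2→{q5}; now {q5}.
Read '0': q5→{q2, q4}; now {q2, q4}.
Read '0': q2→{q5}, q4→{q5}; now {q5}.
Read '1': q5→{q0, q1, q5}; now {q0, q1, q5}.
Read '1': q0→{q1, q2, q5}, q1→{q3, q4, q5}, q5→{q0, q1, q5}; now {q0, q1, q2, q3, q4, q5}.
Read '0': q0→{q2}, q1→{q0, q2, q3, q5}, q2→{q5}, q3→{q2, q3}, q4→{q5}, q5→{q2, q4}; now {q0, q2, q3, q4, q5}.
Read '1': q0→{q1, q2, q5}, q2→{q4}, q3→{q0}, q4→{q2}, q5→{q0, q1, q5}; now {q0, q1, q2, q4, q5}.
Read '0': q0→{q2}, q1→{q0, q2, q3, q5}, q2→{q5}, q4→{q5}, q5→{q2, q4}; now {q0, q2, q3, q4, q5}.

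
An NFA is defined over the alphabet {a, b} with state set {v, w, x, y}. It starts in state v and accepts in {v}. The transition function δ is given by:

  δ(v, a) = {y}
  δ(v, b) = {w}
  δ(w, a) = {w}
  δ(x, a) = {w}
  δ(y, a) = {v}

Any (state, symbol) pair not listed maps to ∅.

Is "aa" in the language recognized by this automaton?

Yes

Start in {v}.
Read 'a': v→{y}; now {y}.
Read 'a': y→{v}; now {v}.
The final set {v} contains the accepting state v.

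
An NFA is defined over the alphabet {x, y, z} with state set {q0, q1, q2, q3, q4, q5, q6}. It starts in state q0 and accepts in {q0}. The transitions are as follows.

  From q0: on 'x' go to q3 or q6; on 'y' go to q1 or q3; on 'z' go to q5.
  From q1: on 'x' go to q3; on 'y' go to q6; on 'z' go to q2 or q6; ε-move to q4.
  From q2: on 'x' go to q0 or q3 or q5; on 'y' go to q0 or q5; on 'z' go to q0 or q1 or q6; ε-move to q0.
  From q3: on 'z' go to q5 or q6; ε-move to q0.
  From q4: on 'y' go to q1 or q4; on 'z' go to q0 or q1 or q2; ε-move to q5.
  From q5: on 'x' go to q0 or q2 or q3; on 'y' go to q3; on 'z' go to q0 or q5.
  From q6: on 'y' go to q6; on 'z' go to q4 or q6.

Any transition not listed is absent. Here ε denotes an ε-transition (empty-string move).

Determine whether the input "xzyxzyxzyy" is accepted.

Yes

Start in {q0}.
Read 'x': {q0} → {q0, q3, q6}.
Read 'z': {q0, q3, q6} → {q4, q5, q6}.
Read 'y': {q4, q5, q6} → {q0, q1, q3, q4, q5, q6}.
Read 'x': {q0, q1, q3, q4, q5, q6} → {q0, q2, q3, q6}.
Read 'z': {q0, q2, q3, q6} → {q0, q1, q4, q5, q6}.
Read 'y': {q0, q1, q4, q5, q6} → {q0, q1, q3, q4, q5, q6}.
Read 'x': {q0, q1, q3, q4, q5, q6} → {q0, q2, q3, q6}.
Read 'z': {q0, q2, q3, q6} → {q0, q1, q4, q5, q6}.
Read 'y': {q0, q1, q4, q5, q6} → {q0, q1, q3, q4, q5, q6}.
Read 'y': {q0, q1, q3, q4, q5, q6} → {q0, q1, q3, q4, q5, q6}.
The final set {q0, q1, q3, q4, q5, q6} contains the accepting state q0.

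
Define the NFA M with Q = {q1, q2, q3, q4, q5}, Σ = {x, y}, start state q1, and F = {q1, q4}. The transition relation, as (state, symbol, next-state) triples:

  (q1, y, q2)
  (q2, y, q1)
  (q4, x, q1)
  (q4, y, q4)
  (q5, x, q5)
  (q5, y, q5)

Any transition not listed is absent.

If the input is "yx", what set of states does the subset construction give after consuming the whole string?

Start in {q1}.
Read 'y': {q1} → {q2}.
Read 'x': {q2} → ∅.

∅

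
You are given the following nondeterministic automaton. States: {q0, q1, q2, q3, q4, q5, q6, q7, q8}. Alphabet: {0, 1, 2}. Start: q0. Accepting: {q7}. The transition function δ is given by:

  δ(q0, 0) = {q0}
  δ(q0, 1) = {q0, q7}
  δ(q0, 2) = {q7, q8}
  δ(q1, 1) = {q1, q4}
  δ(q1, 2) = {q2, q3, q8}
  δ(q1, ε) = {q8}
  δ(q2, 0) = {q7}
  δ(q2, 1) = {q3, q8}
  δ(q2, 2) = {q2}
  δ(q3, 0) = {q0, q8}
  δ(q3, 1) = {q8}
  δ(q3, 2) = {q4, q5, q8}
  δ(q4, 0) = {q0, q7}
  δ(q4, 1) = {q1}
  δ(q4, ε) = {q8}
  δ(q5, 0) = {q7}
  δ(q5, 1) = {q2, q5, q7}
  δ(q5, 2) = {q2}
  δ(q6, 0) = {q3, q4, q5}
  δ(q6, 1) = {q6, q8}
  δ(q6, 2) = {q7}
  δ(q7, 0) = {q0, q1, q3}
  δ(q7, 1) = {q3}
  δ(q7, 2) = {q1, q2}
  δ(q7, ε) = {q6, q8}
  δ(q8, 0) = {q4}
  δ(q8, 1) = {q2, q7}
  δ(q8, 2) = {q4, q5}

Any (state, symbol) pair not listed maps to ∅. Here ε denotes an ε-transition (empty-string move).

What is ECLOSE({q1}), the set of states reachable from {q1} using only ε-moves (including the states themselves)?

{q1, q8}

Begin with {q1}.
ε-move q1 → q8; add q8.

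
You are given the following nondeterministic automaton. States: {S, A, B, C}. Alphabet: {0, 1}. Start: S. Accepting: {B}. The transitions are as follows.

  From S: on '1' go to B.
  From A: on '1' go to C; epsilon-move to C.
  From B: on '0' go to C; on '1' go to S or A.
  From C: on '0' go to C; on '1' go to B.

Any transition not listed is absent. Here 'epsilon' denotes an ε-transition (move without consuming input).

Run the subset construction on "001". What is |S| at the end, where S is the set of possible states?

Start in {S}.
Read '0': S→∅; now ∅.
The set is empty and remains empty for the remaining 2 symbols.
That set has 0 states.

0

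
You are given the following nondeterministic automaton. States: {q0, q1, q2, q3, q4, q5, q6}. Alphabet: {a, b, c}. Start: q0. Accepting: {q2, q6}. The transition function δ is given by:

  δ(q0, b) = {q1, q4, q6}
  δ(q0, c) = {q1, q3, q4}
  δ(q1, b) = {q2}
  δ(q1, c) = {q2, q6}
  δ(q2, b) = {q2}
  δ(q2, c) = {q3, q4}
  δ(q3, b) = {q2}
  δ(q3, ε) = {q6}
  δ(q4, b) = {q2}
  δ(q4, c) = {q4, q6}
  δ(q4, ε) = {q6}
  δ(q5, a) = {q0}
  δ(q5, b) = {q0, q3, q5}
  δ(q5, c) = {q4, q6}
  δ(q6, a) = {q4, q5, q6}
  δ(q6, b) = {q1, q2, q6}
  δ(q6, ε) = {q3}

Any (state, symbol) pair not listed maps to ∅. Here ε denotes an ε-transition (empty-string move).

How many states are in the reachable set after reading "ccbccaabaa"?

Start in {q0}.
Read 'c': q0→{q1, q3, q4}; union {q1, q3, q4}; ε-closure = {q1, q3, q4, q6}.
Read 'c': q1→{q2, q6}, q3→∅, q4→{q4, q6}, q6→∅; union {q2, q4, q6}; ε-closure = {q2, q3, q4, q6}.
Read 'b': q2→{q2}, q3→{q2}, q4→{q2}, q6→{q1, q2, q6}; union {q1, q2, q6}; ε-closure = {q1, q2, q3, q6}.
Read 'c': q1→{q2, q6}, q2→{q3, q4}, q3→∅, q6→∅; now {q2, q3, q4, q6}.
Read 'c': q2→{q3, q4}, q3→∅, q4→{q4, q6}, q6→∅; now {q3, q4, q6}.
Read 'a': q3→∅, q4→∅, q6→{q4, q5, q6}; union {q4, q5, q6}; ε-closure = {q3, q4, q5, q6}.
Read 'a': q3→∅, q4→∅, q5→{q0}, q6→{q4, q5, q6}; union {q0, q4, q5, q6}; ε-closure = {q0, q3, q4, q5, q6}.
Read 'b': q0→{q1, q4, q6}, q3→{q2}, q4→{q2}, q5→{q0, q3, q5}, q6→{q1, q2, q6}; now {q0, q1, q2, q3, q4, q5, q6}.
Read 'a': q0→∅, q1→∅, q2→∅, q3→∅, q4→∅, q5→{q0}, q6→{q4, q5, q6}; union {q0, q4, q5, q6}; ε-closure = {q0, q3, q4, q5, q6}.
Read 'a': q0→∅, q3→∅, q4→∅, q5→{q0}, q6→{q4, q5, q6}; union {q0, q4, q5, q6}; ε-closure = {q0, q3, q4, q5, q6}.
That set has 5 states.

5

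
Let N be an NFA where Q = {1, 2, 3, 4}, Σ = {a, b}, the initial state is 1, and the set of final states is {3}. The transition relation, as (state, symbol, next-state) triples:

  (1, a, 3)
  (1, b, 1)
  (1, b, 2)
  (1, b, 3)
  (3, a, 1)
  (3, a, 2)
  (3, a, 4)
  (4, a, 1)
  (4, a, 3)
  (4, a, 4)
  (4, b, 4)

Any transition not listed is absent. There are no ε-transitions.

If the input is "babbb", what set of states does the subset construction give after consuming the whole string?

{1, 2, 3, 4}

Start in {1}.
Read 'b': {1} → {1, 2, 3}.
Read 'a': {1, 2, 3} → {1, 2, 3, 4}.
Read 'b': {1, 2, 3, 4} → {1, 2, 3, 4}.
Read 'b': {1, 2, 3, 4} → {1, 2, 3, 4}.
Read 'b': {1, 2, 3, 4} → {1, 2, 3, 4}.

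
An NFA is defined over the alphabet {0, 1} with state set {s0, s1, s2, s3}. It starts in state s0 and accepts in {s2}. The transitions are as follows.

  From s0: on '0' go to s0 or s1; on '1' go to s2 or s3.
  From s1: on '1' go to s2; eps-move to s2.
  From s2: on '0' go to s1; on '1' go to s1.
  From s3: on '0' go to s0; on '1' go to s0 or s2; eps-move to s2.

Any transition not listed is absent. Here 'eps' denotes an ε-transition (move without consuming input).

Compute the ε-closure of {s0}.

{s0}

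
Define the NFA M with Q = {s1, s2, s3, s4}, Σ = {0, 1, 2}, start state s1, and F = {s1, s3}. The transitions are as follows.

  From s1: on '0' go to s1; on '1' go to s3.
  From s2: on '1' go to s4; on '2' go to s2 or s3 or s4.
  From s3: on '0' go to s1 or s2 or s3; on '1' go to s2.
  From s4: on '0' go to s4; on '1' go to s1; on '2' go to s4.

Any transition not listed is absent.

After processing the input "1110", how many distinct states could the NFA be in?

Start in {s1}.
Read '1': s1→{s3}; now {s3}.
Read '1': s3→{s2}; now {s2}.
Read '1': s2→{s4}; now {s4}.
Read '0': s4→{s4}; now {s4}.
That set has 1 state.

1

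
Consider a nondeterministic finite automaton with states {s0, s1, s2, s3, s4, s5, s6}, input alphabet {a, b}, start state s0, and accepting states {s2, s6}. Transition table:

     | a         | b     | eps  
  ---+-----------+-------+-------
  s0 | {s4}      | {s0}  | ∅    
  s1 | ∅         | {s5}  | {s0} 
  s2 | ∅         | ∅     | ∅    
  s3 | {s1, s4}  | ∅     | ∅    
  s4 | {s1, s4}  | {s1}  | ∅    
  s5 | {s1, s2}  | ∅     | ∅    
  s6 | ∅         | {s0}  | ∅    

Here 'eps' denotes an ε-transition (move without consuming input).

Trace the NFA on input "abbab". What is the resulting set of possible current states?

{s0, s1, s5}

Start in {s0}.
Read 'a': s0→{s4}; now {s4}.
Read 'b': s4→{s1}; union {s1}; ε-closure = {s0, s1}.
Read 'b': s0→{s0}, s1→{s5}; now {s0, s5}.
Read 'a': s0→{s4}, s5→{s1, s2}; union {s1, s2, s4}; ε-closure = {s0, s1, s2, s4}.
Read 'b': s0→{s0}, s1→{s5}, s2→∅, s4→{s1}; now {s0, s1, s5}.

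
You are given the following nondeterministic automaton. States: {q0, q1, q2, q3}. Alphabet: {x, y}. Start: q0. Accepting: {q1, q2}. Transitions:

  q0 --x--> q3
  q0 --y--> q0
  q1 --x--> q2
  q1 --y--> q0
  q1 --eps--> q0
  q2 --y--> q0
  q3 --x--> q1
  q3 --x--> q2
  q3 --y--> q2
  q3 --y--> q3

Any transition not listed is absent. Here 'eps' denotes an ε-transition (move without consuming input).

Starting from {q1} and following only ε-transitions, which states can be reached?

Begin with {q1}.
ε-move q1 → q0; add q0.

{q0, q1}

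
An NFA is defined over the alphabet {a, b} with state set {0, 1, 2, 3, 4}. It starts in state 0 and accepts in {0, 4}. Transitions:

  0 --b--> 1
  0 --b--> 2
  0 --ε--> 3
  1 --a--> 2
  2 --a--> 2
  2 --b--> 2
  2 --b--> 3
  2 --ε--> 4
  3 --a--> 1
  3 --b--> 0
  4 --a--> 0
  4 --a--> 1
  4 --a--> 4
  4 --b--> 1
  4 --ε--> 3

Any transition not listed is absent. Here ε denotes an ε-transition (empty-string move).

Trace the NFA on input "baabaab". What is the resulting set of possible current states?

{0, 1, 2, 3, 4}

Start: ε-closure({0}) = {0, 3}.
Read 'b': 0→{1, 2}, 3→{0}; union {0, 1, 2}; ε-closure = {0, 1, 2, 3, 4}.
Read 'a': 0→∅, 1→{2}, 2→{2}, 3→{1}, 4→{0, 1, 4}; union {0, 1, 2, 4}; ε-closure = {0, 1, 2, 3, 4}.
Read 'a': 0→∅, 1→{2}, 2→{2}, 3→{1}, 4→{0, 1, 4}; union {0, 1, 2, 4}; ε-closure = {0, 1, 2, 3, 4}.
Read 'b': 0→{1, 2}, 1→∅, 2→{2, 3}, 3→{0}, 4→{1}; union {0, 1, 2, 3}; ε-closure = {0, 1, 2, 3, 4}.
Read 'a': 0→∅, 1→{2}, 2→{2}, 3→{1}, 4→{0, 1, 4}; union {0, 1, 2, 4}; ε-closure = {0, 1, 2, 3, 4}.
Read 'a': 0→∅, 1→{2}, 2→{2}, 3→{1}, 4→{0, 1, 4}; union {0, 1, 2, 4}; ε-closure = {0, 1, 2, 3, 4}.
Read 'b': 0→{1, 2}, 1→∅, 2→{2, 3}, 3→{0}, 4→{1}; union {0, 1, 2, 3}; ε-closure = {0, 1, 2, 3, 4}.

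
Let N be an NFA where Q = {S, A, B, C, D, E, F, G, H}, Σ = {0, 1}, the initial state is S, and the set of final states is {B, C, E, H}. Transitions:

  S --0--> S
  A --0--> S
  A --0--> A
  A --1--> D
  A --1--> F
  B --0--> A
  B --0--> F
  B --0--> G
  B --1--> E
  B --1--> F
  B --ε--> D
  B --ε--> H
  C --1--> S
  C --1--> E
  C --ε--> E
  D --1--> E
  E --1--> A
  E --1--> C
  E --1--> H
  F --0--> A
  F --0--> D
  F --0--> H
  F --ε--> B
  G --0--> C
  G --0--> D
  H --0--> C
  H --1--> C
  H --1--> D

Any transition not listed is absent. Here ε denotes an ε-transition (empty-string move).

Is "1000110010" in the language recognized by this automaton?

No

Start in {S}.
Read '1': S→∅; now ∅.
The set is empty and remains empty for the remaining 9 symbols.
The final set ∅ contains no accepting state.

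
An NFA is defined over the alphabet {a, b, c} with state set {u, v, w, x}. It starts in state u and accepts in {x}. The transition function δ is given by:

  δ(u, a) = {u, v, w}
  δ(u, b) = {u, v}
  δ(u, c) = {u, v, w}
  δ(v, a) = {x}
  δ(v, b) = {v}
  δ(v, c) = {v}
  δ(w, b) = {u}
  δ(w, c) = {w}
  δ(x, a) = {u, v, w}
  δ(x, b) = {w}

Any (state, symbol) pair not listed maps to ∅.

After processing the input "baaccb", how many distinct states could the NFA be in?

2

Start in {u}.
Read 'b': {u} → {u, v}.
Read 'a': {u, v} → {u, v, w, x}.
Read 'a': {u, v, w, x} → {u, v, w, x}.
Read 'c': {u, v, w, x} → {u, v, w}.
Read 'c': {u, v, w} → {u, v, w}.
Read 'b': {u, v, w} → {u, v}.
That set has 2 states.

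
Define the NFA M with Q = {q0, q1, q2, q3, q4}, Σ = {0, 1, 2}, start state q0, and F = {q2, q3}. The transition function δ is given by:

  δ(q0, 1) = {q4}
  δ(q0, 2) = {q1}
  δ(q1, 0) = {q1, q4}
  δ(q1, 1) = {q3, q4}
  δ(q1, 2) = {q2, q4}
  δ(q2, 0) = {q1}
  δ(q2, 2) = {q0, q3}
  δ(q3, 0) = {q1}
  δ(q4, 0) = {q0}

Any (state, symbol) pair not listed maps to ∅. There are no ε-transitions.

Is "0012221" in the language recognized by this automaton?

Start in {q0}.
Read '0': {q0} → ∅.
The set is empty and remains empty for the remaining 6 symbols.
The final set ∅ contains no accepting state.

No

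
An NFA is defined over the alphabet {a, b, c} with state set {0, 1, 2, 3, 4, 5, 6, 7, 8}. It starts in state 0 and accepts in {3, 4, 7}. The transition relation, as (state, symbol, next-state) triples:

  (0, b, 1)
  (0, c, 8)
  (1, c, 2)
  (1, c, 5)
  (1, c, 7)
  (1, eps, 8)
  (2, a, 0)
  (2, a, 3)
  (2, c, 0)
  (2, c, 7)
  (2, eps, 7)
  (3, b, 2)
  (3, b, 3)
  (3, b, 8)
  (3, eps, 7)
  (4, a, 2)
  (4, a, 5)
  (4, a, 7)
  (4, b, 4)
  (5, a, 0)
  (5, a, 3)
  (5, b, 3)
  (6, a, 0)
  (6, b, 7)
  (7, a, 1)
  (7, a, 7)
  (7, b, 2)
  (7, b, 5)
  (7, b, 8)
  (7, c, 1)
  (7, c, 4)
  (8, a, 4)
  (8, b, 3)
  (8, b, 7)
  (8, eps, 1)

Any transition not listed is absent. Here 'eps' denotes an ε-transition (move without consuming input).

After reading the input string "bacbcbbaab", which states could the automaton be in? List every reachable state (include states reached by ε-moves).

∅

Start in {0}.
Read 'b': {0} → {1, 8}.
Read 'a': {1, 8} → {4}.
Read 'c': {4} → ∅.
The set is empty and remains empty for the remaining 7 symbols.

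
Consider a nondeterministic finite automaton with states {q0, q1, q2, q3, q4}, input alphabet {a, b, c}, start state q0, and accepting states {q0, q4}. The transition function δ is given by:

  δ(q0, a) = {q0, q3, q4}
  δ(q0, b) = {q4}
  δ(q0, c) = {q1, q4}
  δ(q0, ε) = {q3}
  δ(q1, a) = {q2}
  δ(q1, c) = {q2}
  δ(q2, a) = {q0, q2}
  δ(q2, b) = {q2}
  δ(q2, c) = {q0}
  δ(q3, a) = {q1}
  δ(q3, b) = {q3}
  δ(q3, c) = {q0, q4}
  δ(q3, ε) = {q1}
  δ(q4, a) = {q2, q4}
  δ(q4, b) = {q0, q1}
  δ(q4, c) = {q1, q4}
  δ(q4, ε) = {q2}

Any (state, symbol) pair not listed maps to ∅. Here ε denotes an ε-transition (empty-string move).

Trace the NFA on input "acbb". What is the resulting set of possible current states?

Start: ε-closure({q0}) = {q0, q1, q3}.
Read 'a': q0→{q0, q3, q4}, q1→{q2}, q3→{q1}; now {q0, q1, q2, q3, q4}.
Read 'c': q0→{q1, q4}, q1→{q2}, q2→{q0}, q3→{q0, q4}, q4→{q1, q4}; union {q0, q1, q2, q4}; ε-closure = {q0, q1, q2, q3, q4}.
Read 'b': q0→{q4}, q1→∅, q2→{q2}, q3→{q3}, q4→{q0, q1}; now {q0, q1, q2, q3, q4}.
Read 'b': q0→{q4}, q1→∅, q2→{q2}, q3→{q3}, q4→{q0, q1}; now {q0, q1, q2, q3, q4}.

{q0, q1, q2, q3, q4}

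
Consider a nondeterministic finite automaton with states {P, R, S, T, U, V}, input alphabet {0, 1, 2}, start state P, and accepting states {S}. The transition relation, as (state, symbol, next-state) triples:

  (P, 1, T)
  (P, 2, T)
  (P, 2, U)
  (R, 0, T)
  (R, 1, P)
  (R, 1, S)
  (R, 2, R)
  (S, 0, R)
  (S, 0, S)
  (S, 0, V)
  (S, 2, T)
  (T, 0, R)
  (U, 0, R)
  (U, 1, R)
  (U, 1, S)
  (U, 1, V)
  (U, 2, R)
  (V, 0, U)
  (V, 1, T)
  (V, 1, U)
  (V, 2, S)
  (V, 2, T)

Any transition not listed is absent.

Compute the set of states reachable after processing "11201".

∅

Start in {P}.
Read '1': P→{T}; now {T}.
Read '1': T→∅; now ∅.
The set is empty and remains empty for the remaining 3 symbols.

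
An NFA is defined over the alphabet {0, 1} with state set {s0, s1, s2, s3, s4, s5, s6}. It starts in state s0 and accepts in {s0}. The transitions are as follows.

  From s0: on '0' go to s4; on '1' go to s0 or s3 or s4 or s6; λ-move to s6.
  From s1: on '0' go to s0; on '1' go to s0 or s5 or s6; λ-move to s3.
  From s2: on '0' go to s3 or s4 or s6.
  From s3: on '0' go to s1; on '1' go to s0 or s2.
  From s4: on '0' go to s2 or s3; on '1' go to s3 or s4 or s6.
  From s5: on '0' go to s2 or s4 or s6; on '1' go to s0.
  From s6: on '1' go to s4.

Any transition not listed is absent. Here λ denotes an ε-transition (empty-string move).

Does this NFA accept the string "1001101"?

Yes

Start: ε-closure({s0}) = {s0, s6}.
Read '1': s0→{s0, s3, s4, s6}, s6→{s4}; now {s0, s3, s4, s6}.
Read '0': s0→{s4}, s3→{s1}, s4→{s2, s3}, s6→∅; now {s1, s2, s3, s4}.
Read '0': s1→{s0}, s2→{s3, s4, s6}, s3→{s1}, s4→{s2, s3}; now {s0, s1, s2, s3, s4, s6}.
Read '1': s0→{s0, s3, s4, s6}, s1→{s0, s5, s6}, s2→∅, s3→{s0, s2}, s4→{s3, s4, s6}, s6→{s4}; now {s0, s2, s3, s4, s5, s6}.
Read '1': s0→{s0, s3, s4, s6}, s2→∅, s3→{s0, s2}, s4→{s3, s4, s6}, s5→{s0}, s6→{s4}; now {s0, s2, s3, s4, s6}.
Read '0': s0→{s4}, s2→{s3, s4, s6}, s3→{s1}, s4→{s2, s3}, s6→∅; now {s1, s2, s3, s4, s6}.
Read '1': s1→{s0, s5, s6}, s2→∅, s3→{s0, s2}, s4→{s3, s4, s6}, s6→{s4}; now {s0, s2, s3, s4, s5, s6}.
The final set {s0, s2, s3, s4, s5, s6} contains the accepting state s0.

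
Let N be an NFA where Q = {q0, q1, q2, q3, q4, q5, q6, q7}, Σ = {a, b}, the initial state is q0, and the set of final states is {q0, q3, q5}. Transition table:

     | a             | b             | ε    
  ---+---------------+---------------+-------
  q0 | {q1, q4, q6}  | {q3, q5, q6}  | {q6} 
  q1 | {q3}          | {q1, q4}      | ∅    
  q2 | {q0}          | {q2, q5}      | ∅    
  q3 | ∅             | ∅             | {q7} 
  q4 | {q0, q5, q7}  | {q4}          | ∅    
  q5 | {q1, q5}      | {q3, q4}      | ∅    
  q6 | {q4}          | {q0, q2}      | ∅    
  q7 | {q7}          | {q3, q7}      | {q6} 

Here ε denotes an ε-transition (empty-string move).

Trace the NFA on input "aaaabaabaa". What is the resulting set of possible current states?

{q0, q1, q3, q4, q5, q6, q7}

Start: ε-closure({q0}) = {q0, q6}.
Read 'a': q0→{q1, q4, q6}, q6→{q4}; now {q1, q4, q6}.
Read 'a': q1→{q3}, q4→{q0, q5, q7}, q6→{q4}; union {q0, q3, q4, q5, q7}; ε-closure = {q0, q3, q4, q5, q6, q7}.
Read 'a': q0→{q1, q4, q6}, q3→∅, q4→{q0, q5, q7}, q5→{q1, q5}, q6→{q4}, q7→{q7}; now {q0, q1, q4, q5, q6, q7}.
Read 'a': q0→{q1, q4, q6}, q1→{q3}, q4→{q0, q5, q7}, q5→{q1, q5}, q6→{q4}, q7→{q7}; now {q0, q1, q3, q4, q5, q6, q7}.
Read 'b': q0→{q3, q5, q6}, q1→{q1, q4}, q3→∅, q4→{q4}, q5→{q3, q4}, q6→{q0, q2}, q7→{q3, q7}; now {q0, q1, q2, q3, q4, q5, q6, q7}.
Read 'a': q0→{q1, q4, q6}, q1→{q3}, q2→{q0}, q3→∅, q4→{q0, q5, q7}, q5→{q1, q5}, q6→{q4}, q7→{q7}; now {q0, q1, q3, q4, q5, q6, q7}.
Read 'a': q0→{q1, q4, q6}, q1→{q3}, q3→∅, q4→{q0, q5, q7}, q5→{q1, q5}, q6→{q4}, q7→{q7}; now {q0, q1, q3, q4, q5, q6, q7}.
Read 'b': q0→{q3, q5, q6}, q1→{q1, q4}, q3→∅, q4→{q4}, q5→{q3, q4}, q6→{q0, q2}, q7→{q3, q7}; now {q0, q1, q2, q3, q4, q5, q6, q7}.
Read 'a': q0→{q1, q4, q6}, q1→{q3}, q2→{q0}, q3→∅, q4→{q0, q5, q7}, q5→{q1, q5}, q6→{q4}, q7→{q7}; now {q0, q1, q3, q4, q5, q6, q7}.
Read 'a': q0→{q1, q4, q6}, q1→{q3}, q3→∅, q4→{q0, q5, q7}, q5→{q1, q5}, q6→{q4}, q7→{q7}; now {q0, q1, q3, q4, q5, q6, q7}.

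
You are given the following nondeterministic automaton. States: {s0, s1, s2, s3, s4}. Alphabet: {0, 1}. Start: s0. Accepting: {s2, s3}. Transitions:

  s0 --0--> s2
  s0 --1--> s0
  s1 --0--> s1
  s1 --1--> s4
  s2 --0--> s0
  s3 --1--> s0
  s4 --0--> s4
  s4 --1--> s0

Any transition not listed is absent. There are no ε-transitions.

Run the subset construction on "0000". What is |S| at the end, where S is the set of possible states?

1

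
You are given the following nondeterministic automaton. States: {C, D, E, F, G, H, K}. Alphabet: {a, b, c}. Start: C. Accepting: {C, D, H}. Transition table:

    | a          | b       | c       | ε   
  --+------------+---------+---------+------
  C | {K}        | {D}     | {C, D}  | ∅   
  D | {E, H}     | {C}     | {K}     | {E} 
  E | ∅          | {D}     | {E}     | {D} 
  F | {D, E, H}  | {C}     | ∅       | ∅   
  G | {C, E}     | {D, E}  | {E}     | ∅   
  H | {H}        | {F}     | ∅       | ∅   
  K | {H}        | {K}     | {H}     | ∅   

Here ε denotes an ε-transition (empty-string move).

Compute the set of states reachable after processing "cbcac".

{D, E, H, K}

Start in {C}.
Read 'c': {C} → {C, D, E}.
Read 'b': {C, D, E} → {C, D, E}.
Read 'c': {C, D, E} → {C, D, E, K}.
Read 'a': {C, D, E, K} → {D, E, H, K}.
Read 'c': {D, E, H, K} → {D, E, H, K}.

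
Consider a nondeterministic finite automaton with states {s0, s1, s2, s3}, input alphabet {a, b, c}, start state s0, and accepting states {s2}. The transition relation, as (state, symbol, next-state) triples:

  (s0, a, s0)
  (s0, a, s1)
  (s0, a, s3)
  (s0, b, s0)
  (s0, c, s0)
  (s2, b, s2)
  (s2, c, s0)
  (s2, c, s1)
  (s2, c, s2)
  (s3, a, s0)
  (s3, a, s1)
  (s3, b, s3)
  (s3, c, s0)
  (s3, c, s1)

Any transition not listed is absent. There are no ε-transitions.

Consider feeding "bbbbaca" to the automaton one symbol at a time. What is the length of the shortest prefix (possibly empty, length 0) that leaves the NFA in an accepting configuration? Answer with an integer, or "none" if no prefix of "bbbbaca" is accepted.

none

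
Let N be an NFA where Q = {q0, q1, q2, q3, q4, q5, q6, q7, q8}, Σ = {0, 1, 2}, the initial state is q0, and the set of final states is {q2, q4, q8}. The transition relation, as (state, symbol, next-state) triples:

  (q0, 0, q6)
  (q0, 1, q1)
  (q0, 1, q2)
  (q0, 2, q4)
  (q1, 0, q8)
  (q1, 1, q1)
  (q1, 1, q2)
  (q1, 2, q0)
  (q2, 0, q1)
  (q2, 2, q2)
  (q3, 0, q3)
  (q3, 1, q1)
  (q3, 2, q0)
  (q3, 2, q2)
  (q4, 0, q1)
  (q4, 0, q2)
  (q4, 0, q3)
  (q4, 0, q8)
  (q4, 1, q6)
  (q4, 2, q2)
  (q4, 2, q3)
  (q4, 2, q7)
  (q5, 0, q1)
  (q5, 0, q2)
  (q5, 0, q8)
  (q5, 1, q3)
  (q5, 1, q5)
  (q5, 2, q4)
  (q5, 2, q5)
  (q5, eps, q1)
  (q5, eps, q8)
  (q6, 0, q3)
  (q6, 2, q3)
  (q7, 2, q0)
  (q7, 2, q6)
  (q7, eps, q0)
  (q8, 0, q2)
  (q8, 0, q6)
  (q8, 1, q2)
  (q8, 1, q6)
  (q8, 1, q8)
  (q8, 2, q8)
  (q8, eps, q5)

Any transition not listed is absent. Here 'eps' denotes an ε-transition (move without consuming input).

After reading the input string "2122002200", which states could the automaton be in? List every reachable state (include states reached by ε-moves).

{q1, q2, q3, q5, q6, q8}

Start in {q0}.
Read '2': {q0} → {q4}.
Read '1': {q4} → {q6}.
Read '2': {q6} → {q3}.
Read '2': {q3} → {q0, q2}.
Read '0': {q0, q2} → {q1, q6}.
Read '0': {q1, q6} → {q1, q3, q5, q8}.
Read '2': {q1, q3, q5, q8} → {q0, q1, q2, q4, q5, q8}.
Read '2': {q0, q1, q2, q4, q5, q8} → {q0, q1, q2, q3, q4, q5, q7, q8}.
Read '0': {q0, q1, q2, q3, q4, q5, q7, q8} → {q1, q2, q3, q5, q6, q8}.
Read '0': {q1, q2, q3, q5, q6, q8} → {q1, q2, q3, q5, q6, q8}.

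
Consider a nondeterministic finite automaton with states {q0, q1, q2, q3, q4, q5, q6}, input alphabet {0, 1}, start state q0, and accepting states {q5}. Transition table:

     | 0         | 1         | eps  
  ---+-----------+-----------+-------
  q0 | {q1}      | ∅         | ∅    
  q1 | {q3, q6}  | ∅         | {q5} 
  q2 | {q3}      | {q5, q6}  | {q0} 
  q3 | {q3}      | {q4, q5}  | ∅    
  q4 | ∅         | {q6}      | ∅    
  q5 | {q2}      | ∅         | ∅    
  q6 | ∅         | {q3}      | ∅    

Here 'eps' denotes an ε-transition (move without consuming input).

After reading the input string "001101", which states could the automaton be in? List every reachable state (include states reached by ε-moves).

Start in {q0}.
Read '0': q0→{q1}; union {q1}; ε-closure = {q1, q5}.
Read '0': q1→{q3, q6}, q5→{q2}; union {q2, q3, q6}; ε-closure = {q0, q2, q3, q6}.
Read '1': q0→∅, q2→{q5, q6}, q3→{q4, q5}, q6→{q3}; now {q3, q4, q5, q6}.
Read '1': q3→{q4, q5}, q4→{q6}, q5→∅, q6→{q3}; now {q3, q4, q5, q6}.
Read '0': q3→{q3}, q4→∅, q5→{q2}, q6→∅; union {q2, q3}; ε-closure = {q0, q2, q3}.
Read '1': q0→∅, q2→{q5, q6}, q3→{q4, q5}; now {q4, q5, q6}.

{q4, q5, q6}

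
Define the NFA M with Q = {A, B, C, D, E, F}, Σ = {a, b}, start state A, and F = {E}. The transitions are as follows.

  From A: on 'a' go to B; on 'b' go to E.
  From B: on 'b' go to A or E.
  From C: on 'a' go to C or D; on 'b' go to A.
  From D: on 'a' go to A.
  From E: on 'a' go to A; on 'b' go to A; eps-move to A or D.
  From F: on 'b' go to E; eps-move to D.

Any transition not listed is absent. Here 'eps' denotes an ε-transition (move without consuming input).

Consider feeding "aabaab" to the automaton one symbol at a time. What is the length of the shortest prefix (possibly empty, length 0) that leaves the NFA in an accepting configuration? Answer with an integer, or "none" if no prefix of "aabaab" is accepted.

Start in {A}.
Read 'a': A→{B}; now {B}.
Read 'a': B→∅; now ∅.
The set is empty and remains empty for the remaining 4 symbols.
No reachable set along the way intersects F.

none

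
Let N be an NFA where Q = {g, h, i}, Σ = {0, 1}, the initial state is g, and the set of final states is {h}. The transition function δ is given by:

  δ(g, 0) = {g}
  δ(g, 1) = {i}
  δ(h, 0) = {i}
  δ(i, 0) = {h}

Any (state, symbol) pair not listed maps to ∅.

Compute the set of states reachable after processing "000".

{g}

Start in {g}.
Read '0': {g} → {g}.
Read '0': {g} → {g}.
Read '0': {g} → {g}.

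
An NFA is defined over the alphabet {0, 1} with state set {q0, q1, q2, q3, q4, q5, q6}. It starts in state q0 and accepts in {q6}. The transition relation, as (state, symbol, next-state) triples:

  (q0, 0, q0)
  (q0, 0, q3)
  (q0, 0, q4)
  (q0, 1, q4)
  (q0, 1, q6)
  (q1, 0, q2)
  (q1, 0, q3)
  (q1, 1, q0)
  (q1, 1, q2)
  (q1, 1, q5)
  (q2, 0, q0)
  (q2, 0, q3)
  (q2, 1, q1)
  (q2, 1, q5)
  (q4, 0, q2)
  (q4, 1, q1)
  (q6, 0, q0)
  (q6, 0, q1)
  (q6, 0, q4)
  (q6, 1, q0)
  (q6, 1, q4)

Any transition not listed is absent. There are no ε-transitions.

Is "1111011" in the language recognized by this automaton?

Start in {q0}.
Read '1': q0→{q4, q6}; now {q4, q6}.
Read '1': q4→{q1}, q6→{q0, q4}; now {q0, q1, q4}.
Read '1': q0→{q4, q6}, q1→{q0, q2, q5}, q4→{q1}; now {q0, q1, q2, q4, q5, q6}.
Read '1': q0→{q4, q6}, q1→{q0, q2, q5}, q2→{q1, q5}, q4→{q1}, q5→∅, q6→{q0, q4}; now {q0, q1, q2, q4, q5, q6}.
Read '0': q0→{q0, q3, q4}, q1→{q2, q3}, q2→{q0, q3}, q4→{q2}, q5→∅, q6→{q0, q1, q4}; now {q0, q1, q2, q3, q4}.
Read '1': q0→{q4, q6}, q1→{q0, q2, q5}, q2→{q1, q5}, q3→∅, q4→{q1}; now {q0, q1, q2, q4, q5, q6}.
Read '1': q0→{q4, q6}, q1→{q0, q2, q5}, q2→{q1, q5}, q4→{q1}, q5→∅, q6→{q0, q4}; now {q0, q1, q2, q4, q5, q6}.
The final set {q0, q1, q2, q4, q5, q6} contains the accepting state q6.

Yes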